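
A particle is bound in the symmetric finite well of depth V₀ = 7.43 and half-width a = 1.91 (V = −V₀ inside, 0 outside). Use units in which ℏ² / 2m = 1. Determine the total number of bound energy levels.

N = 4

The dimensionless depth is z₀ = a√(2mV₀)/ℏ = 1.91 × √(7.430) = 5.206.
The even/odd transcendental equations gain one root per π/2 in z₀, giving N = 1 + ⌊2z₀/π⌋ = 1 + ⌊3.314⌋ = 4.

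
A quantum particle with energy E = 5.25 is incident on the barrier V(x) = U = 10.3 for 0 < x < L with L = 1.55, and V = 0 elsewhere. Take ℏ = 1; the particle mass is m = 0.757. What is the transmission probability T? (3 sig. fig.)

T = 0.000757

E < U: inside the barrier ψ ∝ e^{±κx} with κ = √(2m(U − E))/ℏ = 2.765.
κL = 4.286, sinh(κL) = 36.33.
Matching ψ, ψ′ at both faces gives T = [1 + U² sinh²(κL) / (4E(U − E))]⁻¹ = 1/1321 = 0.000757.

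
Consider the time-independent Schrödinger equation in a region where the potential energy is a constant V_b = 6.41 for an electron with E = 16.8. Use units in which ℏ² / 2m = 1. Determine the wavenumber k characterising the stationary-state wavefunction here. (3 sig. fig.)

With E > V_b the solution is oscillatory, ψ ∝ e^{±ikx} with k = √(2m(E − V_b))/ℏ.
k = √(2 × 0.5 × 10.39) = 3.223.

k = 3.22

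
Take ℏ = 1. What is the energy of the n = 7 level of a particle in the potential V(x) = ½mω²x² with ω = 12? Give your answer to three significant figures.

Using E_n = (n + ½)ℏω: E_7 = 7.5 × 12 = 90.00.

E = 90.0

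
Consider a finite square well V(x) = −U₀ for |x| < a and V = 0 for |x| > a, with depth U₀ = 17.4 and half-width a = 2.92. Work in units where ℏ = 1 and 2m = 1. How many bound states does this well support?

Define the well-strength parameter z₀ = (a/ℏ)√(2mU₀) = 2.92 × √(2·0.5·17.4) = 12.18.
The even/odd transcendental equations gain one root per π/2 in z₀, giving N = 1 + ⌊2z₀/π⌋ = 1 + ⌊7.754⌋ = 8.

N = 8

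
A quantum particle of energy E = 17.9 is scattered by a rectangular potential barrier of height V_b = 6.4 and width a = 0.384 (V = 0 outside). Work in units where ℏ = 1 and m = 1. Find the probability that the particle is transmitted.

T = 0.956

Above the barrier the interior wavenumber is k₂ = √(2m(E − V_b))/ℏ = 4.796, giving phase k₂a = 1.842.
Matching at both interfaces gives T⁻¹ = 1 + V_b² sin²(k₂a) / [4E(E − V_b)] = 1.046, hence T = 0.956.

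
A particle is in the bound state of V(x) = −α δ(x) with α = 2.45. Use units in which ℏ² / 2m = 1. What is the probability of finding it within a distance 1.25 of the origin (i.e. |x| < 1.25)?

The normalised bound state is ψ = √κ e^{−κ|x|} with κ = mα/ℏ² = 1.225.
P(|x| < d) = ∫_{−d}^{d} κ e^{−2κ|x|} dx = 1 − e^{−2κd} = 1 − e^{−3.063} = 0.9532.

P = 0.953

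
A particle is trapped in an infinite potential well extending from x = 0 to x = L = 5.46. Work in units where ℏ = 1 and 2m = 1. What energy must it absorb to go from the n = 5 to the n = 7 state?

ΔE = 7.95

E_n = n²π²ℏ²/(2mL²), so ΔE = (7² − 5²) π²ℏ²/(2mL²).
ΔE = 24 × π² / (2 × 0.5 × 5.46²) = 7.946.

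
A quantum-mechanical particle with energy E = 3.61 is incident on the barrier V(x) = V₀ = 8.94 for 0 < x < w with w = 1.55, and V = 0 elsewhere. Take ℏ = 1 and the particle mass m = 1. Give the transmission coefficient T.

Since E < V₀ the interior solution is evanescent with decay constant κ = √(2m(V₀ − E))/ℏ = 3.265.
κw = 5.061, sinh(κw) = 78.85.
The exact tunnelling result is T⁻¹ = 1 + V₀² sinh²(κw) / [4E(V₀ − E)] = 6457, so T = 0.000155.

T = 0.000155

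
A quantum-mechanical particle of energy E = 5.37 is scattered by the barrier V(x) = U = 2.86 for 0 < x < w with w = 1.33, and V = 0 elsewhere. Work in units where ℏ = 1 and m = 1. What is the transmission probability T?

E > U: inside the barrier k₂ = √(2m(E − U))/ℏ = 2.241, k₂w = 2.980.
T = [1 + U² sin²(k₂w) / (4E(E − U))]⁻¹ = 1/1.004 = 0.996.

T = 0.996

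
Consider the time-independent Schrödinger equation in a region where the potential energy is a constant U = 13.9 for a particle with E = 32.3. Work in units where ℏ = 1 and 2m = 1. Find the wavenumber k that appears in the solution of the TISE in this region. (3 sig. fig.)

With E > U the solution is oscillatory, ψ ∝ e^{±ikx} with k = √(2m(E − U))/ℏ.
k = √(2 × 0.5 × 18.4) = 4.290.

k = 4.29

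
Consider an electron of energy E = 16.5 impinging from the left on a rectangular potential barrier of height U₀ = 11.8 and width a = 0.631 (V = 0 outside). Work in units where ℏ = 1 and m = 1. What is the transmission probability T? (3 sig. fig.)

T = 0.718

E > U₀: inside the barrier k₂ = √(2m(E − U₀))/ℏ = 3.066, k₂a = 1.935.
Matching at both interfaces gives T⁻¹ = 1 + U₀² sin²(k₂a) / [4E(E − U₀)] = 1.392, hence T = 0.718.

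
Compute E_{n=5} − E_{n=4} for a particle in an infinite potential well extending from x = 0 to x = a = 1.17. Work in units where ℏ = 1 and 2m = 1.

ΔE = 64.9

E_n = n²π²ℏ²/(2ma²), so ΔE = (5² − 4²) π²ℏ²/(2ma²).
ΔE = 9 × π² / (2 × 0.5 × 1.17²) = 64.89.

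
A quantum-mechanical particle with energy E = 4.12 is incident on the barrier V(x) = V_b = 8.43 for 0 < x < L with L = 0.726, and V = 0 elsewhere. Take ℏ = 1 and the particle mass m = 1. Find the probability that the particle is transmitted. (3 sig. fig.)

Since E < V_b the interior solution is evanescent with decay constant κ = √(2m(V_b − E))/ℏ = 2.936.
κL = 2.132, sinh(κL) = 4.155.
The exact tunnelling result is T⁻¹ = 1 + V_b² sinh²(κL) / [4E(V_b − E)] = 18.27, so T = 0.0547.

T = 0.0547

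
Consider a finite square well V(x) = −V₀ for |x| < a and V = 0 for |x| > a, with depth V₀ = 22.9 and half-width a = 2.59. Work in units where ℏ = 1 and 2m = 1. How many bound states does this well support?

Define the well-strength parameter z₀ = (a/ℏ)√(2mV₀) = 2.59 × √(2·0.5·22.9) = 12.39.
A new bound state (alternating even/odd) appears each time z₀ passes a multiple of π/2, so N = ⌊2z₀/π⌋ + 1 = ⌊7.890⌋ + 1 = 8.

N = 8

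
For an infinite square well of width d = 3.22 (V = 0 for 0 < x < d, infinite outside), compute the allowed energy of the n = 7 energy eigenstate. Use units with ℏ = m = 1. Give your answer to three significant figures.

The infinite-well eigenfunctions ψ_n = √(2/d) sin(nπx/d) vanish at both walls, giving E_n = n²π²ℏ²/(2md²).
E_7 = 7² × π² / (2 × 1 × 3.22²) = 23.32.

E = 23.3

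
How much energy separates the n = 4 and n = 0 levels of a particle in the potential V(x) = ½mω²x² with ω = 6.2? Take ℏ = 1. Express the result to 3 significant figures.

ΔE = 24.8

E_n = ℏω(n + ½), so ΔE = (4 − 0) ℏω = 4 × 6.2 = 24.80.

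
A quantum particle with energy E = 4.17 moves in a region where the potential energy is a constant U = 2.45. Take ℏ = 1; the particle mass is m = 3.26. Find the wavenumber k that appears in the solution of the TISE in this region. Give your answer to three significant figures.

With E > U the solution is oscillatory, ψ ∝ e^{±ikx} with k = √(2m(E − U))/ℏ.
k = √(2 × 3.26 × 1.72) = 3.349.

k = 3.35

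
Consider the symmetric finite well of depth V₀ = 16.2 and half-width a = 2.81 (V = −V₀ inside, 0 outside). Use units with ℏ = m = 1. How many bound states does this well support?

N = 11

The dimensionless depth is z₀ = a√(2mV₀)/ℏ = 2.81 × √(32.40) = 15.99.
The even/odd transcendental equations gain one root per π/2 in z₀, giving N = 1 + ⌊2z₀/π⌋ = 1 + ⌊10.18⌋ = 11.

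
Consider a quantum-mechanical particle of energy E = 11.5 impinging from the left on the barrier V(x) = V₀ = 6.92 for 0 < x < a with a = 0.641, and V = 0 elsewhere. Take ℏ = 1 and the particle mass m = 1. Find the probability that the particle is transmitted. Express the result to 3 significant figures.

T = 0.835

Above the barrier the interior wavenumber is k₂ = √(2m(E − V₀))/ℏ = 3.027, giving phase k₂a = 1.940.
T = [1 + V₀² sin²(k₂a) / (4E(E − V₀))]⁻¹ = 1/1.198 = 0.835.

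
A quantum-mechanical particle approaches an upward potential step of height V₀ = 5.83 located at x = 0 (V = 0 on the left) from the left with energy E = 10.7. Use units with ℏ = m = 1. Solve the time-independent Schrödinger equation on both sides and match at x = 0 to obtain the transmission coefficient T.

T = 0.962

The wavenumbers are k₁ = √(2mE)/ℏ = 4.626 on the left and k₂ = √(2m(E − V₀))/ℏ = 3.121 on the right.
Matching ψ and ψ′ at x = 0 gives r = (k₁ − k₂)/(k₁ + k₂), so R = r² = 0.03775 and T = 1 − R = 0.9623.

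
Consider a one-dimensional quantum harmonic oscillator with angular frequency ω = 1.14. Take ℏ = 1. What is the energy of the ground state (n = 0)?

E = 0.570

Using E_n = (n + ½)ℏω: E_0 = 0.5 × 1.14 = 0.5700.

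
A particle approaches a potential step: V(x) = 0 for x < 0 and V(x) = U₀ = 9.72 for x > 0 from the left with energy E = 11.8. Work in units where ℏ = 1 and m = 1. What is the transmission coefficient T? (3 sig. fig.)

T = 0.833

The wavenumbers are k₁ = √(2mE)/ℏ = 4.858 on the left and k₂ = √(2m(E − U₀))/ℏ = 2.040 on the right.
Continuity of ψ and ψ′ at the step yields the reflection amplitude r = (k₁ − k₂)/(k₁ + k₂) = 0.4086; thus R = |r|² = 0.1670, T = 0.8330.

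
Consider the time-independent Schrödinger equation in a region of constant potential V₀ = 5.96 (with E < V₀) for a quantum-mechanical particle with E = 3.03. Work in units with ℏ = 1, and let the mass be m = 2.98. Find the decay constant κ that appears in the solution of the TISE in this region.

κ = 4.18

Since E < V₀ the TISE in this region is ψ'' = κ²ψ with κ = √(2m(V₀ − E))/ℏ.
κ = √(2 × 2.98 × 2.93) = 4.179.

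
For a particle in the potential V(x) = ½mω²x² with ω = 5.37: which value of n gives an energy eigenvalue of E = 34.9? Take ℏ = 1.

n = 6

Invert E_n = (n + ½)ℏω: n = E/ℏω − ½ = 5.999, so n = 6.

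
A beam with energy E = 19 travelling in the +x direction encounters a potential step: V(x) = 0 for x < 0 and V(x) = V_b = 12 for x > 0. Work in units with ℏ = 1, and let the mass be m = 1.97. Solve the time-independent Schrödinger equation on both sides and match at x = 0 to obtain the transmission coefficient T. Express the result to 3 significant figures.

On each side the TISE gives plane waves with k = √(2m(E − V))/ℏ: k₁ = √(2·1.97·19) = 8.652, k₂ = √(2·1.97·7) = 5.252.
Continuity of ψ and ψ′ at the step yields the reflection amplitude r = (k₁ − k₂)/(k₁ + k₂) = 0.2446; thus R = |r|² = 0.05982, T = 0.9402.

T = 0.940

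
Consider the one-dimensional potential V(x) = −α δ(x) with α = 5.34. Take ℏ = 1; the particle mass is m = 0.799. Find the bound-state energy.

The bound state is ψ(x) = √κ e^{−κ|x|}. The derivative jump ψ'(0⁺) − ψ'(0⁻) = −(2mα/ℏ²)ψ(0) fixes κ = mα/ℏ² = 4.267.
Then E = −ℏ²κ²/(2m) = −mα²/(2ℏ²) = -11.39.

E = -11.4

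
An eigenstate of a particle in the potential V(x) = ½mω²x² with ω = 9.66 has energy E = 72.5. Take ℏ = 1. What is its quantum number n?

n = 7

E_n = ℏω(n + ½) ⇒ n = E/(ℏω) − ½ = 72.5/9.66 − 0.5 = 7.005 → n = 7.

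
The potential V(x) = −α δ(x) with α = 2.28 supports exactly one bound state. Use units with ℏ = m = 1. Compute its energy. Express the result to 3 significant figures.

E = -2.60

The bound state is ψ(x) = √κ e^{−κ|x|}. The derivative jump ψ'(0⁺) − ψ'(0⁻) = −(2mα/ℏ²)ψ(0) fixes κ = mα/ℏ² = 2.280.
Then E = −ℏ²κ²/(2m) = −mα²/(2ℏ²) = -2.599.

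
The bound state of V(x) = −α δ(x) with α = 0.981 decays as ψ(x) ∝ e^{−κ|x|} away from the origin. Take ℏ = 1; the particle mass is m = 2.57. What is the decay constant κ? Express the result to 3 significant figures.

Integrate −(ℏ²/2m)ψ'' − αδ(x)ψ = Eψ from −ε to +ε: the ψ'' term gives ψ'(0⁺) − ψ'(0⁻) and the δ term gives −(2mα/ℏ²)ψ(0).
With ψ ∝ e^{−κ|x|} this yields −2κ = −2mα/ℏ², so κ = mα/ℏ² = 2.521.

κ = 2.52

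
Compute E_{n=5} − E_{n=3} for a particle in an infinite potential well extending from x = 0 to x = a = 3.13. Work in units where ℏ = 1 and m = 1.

E_n = n²π²ℏ²/(2ma²), so ΔE = (5² − 3²) π²ℏ²/(2ma²).
ΔE = 16 × π² / (2 × 1 × 3.13²) = 8.059.

ΔE = 8.06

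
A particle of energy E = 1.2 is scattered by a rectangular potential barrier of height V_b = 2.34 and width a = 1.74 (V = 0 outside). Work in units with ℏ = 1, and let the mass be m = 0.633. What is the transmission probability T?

Since E < V_b the interior solution is evanescent with decay constant κ = √(2m(V_b − E))/ℏ = 1.201.
κa = 2.090, sinh(κa) = 3.982.
Matching ψ, ψ′ at both faces gives T = [1 + V_b² sinh²(κa) / (4E(V_b − E))]⁻¹ = 1/16.87 = 0.0593.

T = 0.0593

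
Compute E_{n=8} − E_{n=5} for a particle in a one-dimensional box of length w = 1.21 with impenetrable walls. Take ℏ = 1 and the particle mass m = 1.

ΔE = 131

E_n = n²π²ℏ²/(2mw²), so ΔE = (8² − 5²) π²ℏ²/(2mw²).
ΔE = 39 × π² / (2 × 1 × 1.21²) = 131.5.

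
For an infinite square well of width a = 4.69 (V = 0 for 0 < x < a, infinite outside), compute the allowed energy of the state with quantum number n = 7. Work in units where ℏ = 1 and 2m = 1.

E = 22.0

The infinite-well eigenfunctions ψ_n = √(2/a) sin(nπx/a) vanish at both walls, giving E_n = n²π²ℏ²/(2ma²).
E_7 = 7² × π² / (2 × 0.5 × 4.69²) = 21.99.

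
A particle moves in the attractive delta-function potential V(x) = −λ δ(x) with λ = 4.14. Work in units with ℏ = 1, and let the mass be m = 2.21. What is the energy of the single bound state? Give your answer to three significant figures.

E = -18.9

For x ≠ 0 the bound state is ψ ∝ e^{−κ|x|}; integrating the TISE across the delta gives the cusp condition 2κ = 2mλ/ℏ², so κ = 9.149.
Then E = −ℏ²κ²/(2m) = −mλ²/(2ℏ²) = -18.94.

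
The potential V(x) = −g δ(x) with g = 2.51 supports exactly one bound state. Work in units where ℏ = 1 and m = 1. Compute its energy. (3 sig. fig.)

The bound state is ψ(x) = √κ e^{−κ|x|}. The derivative jump ψ'(0⁺) − ψ'(0⁻) = −(2mg/ℏ²)ψ(0) fixes κ = mg/ℏ² = 2.510.
Then E = −ℏ²κ²/(2m) = −mg²/(2ℏ²) = -3.150.

E = -3.15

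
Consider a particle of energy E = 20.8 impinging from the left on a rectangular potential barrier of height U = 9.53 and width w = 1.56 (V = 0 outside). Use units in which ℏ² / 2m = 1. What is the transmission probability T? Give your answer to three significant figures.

T = 0.932

Above the barrier the interior wavenumber is k₂ = √(2m(E − U))/ℏ = 3.357, giving phase k₂w = 5.237.
Matching at both interfaces gives T⁻¹ = 1 + U² sin²(k₂w) / [4E(E − U)] = 1.073, hence T = 0.932.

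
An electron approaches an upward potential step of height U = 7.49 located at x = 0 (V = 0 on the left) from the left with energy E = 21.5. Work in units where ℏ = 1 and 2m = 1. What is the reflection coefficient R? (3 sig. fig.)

On each side the TISE gives plane waves with k = √(2m(E − V))/ℏ: k₁ = √(2·½·21.5) = 4.637, k₂ = √(2·½·14.01) = 3.743.
Continuity of ψ and ψ′ at the step yields the reflection amplitude r = (k₁ − k₂)/(k₁ + k₂) = 0.1067; thus R = |r|² = 0.01138, T = 0.9886.

R = 0.0114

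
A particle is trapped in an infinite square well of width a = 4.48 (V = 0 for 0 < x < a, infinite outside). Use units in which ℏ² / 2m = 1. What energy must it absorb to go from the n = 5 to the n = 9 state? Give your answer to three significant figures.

ΔE = 27.5

E_n = n²π²ℏ²/(2ma²), so ΔE = (9² − 5²) π²ℏ²/(2ma²).
ΔE = 56 × π² / (2 × 0.5 × 4.48²) = 27.54.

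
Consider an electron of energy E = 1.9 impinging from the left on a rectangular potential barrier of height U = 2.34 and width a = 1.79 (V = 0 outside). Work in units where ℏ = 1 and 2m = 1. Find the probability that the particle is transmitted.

T = 0.216

Since E < U the interior solution is evanescent with decay constant κ = √(2m(U − E))/ℏ = 0.6633.
κa = 1.187, sinh(κa) = 1.487.
The exact tunnelling result is T⁻¹ = 1 + U² sinh²(κa) / [4E(U − E)] = 4.619, so T = 0.216.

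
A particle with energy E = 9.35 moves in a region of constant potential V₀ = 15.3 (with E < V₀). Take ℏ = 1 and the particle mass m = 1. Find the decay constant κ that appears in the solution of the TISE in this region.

Since E < V₀ the TISE in this region is ψ'' = κ²ψ with κ = √(2m(V₀ − E))/ℏ.
κ = √(2 × 1 × 5.95) = 3.450.

κ = 3.45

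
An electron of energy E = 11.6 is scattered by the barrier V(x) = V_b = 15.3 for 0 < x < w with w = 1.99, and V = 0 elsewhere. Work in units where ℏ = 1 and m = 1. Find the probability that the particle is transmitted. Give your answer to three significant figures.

Since E < V_b the interior solution is evanescent with decay constant κ = √(2m(V_b − E))/ℏ = 2.720.
κw = 5.413, sinh(κw) = 112.2.
Matching ψ, ψ′ at both faces gives T = [1 + V_b² sinh²(κw) / (4E(V_b − E))]⁻¹ = 1/17160 = 0.0000583.

T = 0.0000583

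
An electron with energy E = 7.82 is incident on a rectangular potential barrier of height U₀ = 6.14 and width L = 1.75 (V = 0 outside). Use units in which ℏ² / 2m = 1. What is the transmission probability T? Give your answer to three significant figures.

T = 0.704

Above the barrier the interior wavenumber is k₂ = √(2m(E − U₀))/ℏ = 1.296, giving phase k₂L = 2.268.
Matching at both interfaces gives T⁻¹ = 1 + U₀² sin²(k₂L) / [4E(E − U₀)] = 1.421, hence T = 0.704.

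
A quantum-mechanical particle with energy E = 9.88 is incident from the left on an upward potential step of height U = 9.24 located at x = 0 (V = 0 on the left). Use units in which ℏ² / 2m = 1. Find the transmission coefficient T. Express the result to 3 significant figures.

T = 0.647

The wavenumbers are k₁ = √(2mE)/ℏ = 3.143 on the left and k₂ = √(2m(E − U))/ℏ = 0.8000 on the right.
Matching ψ and ψ′ at x = 0 gives r = (k₁ − k₂)/(k₁ + k₂), so R = r² = 0.3531 and T = 1 − R = 0.6469.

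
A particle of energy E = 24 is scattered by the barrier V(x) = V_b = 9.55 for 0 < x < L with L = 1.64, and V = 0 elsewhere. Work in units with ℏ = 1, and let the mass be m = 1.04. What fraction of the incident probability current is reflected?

E > V_b: inside the barrier k₂ = √(2m(E − V_b))/ℏ = 5.482, k₂L = 8.991.
T = [1 + V_b² sin²(k₂L) / (4E(E − V_b))]⁻¹ = 1/1.012 = 0.989.
R = 1 − T = 0.0115.

R = 0.0115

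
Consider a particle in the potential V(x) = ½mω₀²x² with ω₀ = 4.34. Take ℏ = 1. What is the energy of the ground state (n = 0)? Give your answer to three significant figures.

E = 2.17

Using E_n = (n + ½)ℏω₀: E_0 = 0.5 × 4.34 = 2.170.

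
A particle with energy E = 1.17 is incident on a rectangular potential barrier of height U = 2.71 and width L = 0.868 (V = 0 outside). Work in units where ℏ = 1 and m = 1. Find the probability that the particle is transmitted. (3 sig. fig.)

E < U: inside the barrier ψ ∝ e^{±κx} with κ = √(2m(U − E))/ℏ = 1.755.
κL = 1.523, sinh(κL) = 2.185.
The exact tunnelling result is T⁻¹ = 1 + U² sinh²(κL) / [4E(U − E)] = 5.864, so T = 0.171.

T = 0.171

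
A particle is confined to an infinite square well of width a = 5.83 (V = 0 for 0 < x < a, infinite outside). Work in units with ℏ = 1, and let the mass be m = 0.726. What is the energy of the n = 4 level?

Requiring ψ(0) = ψ(a) = 0 quantises k = nπ/a, hence E_n = ℏ²k²/2m = n²π²ℏ²/(2ma²).
E_4 = 4² × π² / (2 × 0.726 × 5.83²) = 3.200.

E = 3.20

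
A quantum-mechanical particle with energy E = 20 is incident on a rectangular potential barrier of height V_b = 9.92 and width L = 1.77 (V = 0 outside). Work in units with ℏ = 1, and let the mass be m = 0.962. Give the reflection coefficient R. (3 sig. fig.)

R = 0.108

E > V_b: inside the barrier k₂ = √(2m(E − V_b))/ℏ = 4.404, k₂L = 7.795.
T = [1 + V_b² sin²(k₂L) / (4E(E − V_b))]⁻¹ = 1/1.122 = 0.892.
R = 1 − T = 0.108.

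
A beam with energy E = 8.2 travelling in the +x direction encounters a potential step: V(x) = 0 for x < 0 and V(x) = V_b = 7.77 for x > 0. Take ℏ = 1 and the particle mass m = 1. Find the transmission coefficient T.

T = 0.606

The wavenumbers are k₁ = √(2mE)/ℏ = 4.050 on the left and k₂ = √(2m(E − V_b))/ℏ = 0.9274 on the right.
Matching ψ and ψ′ at x = 0 gives r = (k₁ − k₂)/(k₁ + k₂), so R = r² = 0.3936 and T = 1 − R = 0.6064.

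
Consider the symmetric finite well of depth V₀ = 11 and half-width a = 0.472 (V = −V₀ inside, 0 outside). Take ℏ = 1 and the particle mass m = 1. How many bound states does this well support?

N = 2

The dimensionless depth is z₀ = a√(2mV₀)/ℏ = 0.472 × √(22.00) = 2.214.
A new bound state (alternating even/odd) appears each time z₀ passes a multiple of π/2, so N = ⌊2z₀/π⌋ + 1 = ⌊1.409⌋ + 1 = 2.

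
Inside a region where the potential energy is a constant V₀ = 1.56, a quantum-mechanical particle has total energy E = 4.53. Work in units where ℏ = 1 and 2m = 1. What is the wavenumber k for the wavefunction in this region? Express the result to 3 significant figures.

k = 1.72

With E > V₀ the solution is oscillatory, ψ ∝ e^{±ikx} with k = √(2m(E − V₀))/ℏ.
k = √(2 × 0.5 × 2.97) = 1.723.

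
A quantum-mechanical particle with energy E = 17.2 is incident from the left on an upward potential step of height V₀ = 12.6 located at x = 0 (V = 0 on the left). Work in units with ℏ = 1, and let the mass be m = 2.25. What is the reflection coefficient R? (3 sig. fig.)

R = 0.101

The wavenumbers are k₁ = √(2mE)/ℏ = 8.798 on the left and k₂ = √(2m(E − V₀))/ℏ = 4.550 on the right.
Matching ψ and ψ′ at x = 0 gives r = (k₁ − k₂)/(k₁ + k₂), so R = r² = 0.1013 and T = 1 − R = 0.8987.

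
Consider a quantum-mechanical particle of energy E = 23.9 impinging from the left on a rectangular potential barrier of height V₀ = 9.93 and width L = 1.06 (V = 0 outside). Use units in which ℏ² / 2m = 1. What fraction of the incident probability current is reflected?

Above the barrier the interior wavenumber is k₂ = √(2m(E − V₀))/ℏ = 3.738, giving phase k₂L = 3.962.
Matching at both interfaces gives T⁻¹ = 1 + V₀² sin²(k₂L) / [4E(E − V₀)] = 1.039, hence T = 0.962.
R = 1 − T = 0.0380.

R = 0.0380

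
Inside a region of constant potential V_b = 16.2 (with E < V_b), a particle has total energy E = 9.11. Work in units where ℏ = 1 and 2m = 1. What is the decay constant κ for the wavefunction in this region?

κ = 2.66

Since E < V_b the TISE in this region is ψ'' = κ²ψ with κ = √(2m(V_b − E))/ℏ.
κ = √(2 × 0.5 × 7.09) = 2.663.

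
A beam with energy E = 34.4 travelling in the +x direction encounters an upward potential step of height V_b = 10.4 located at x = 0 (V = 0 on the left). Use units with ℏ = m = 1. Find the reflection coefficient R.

R = 0.00806

On each side the TISE gives plane waves with k = √(2m(E − V))/ℏ: k₁ = √(2·1·34.4) = 8.295, k₂ = √(2·1·24) = 6.928.
Matching ψ and ψ′ at x = 0 gives r = (k₁ − k₂)/(k₁ + k₂), so R = r² = 0.008057 and T = 1 − R = 0.9919.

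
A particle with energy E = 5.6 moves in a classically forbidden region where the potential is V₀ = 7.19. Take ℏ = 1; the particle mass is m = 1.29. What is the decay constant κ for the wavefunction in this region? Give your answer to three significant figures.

Since E < V₀ the TISE in this region is ψ'' = κ²ψ with κ = √(2m(V₀ − E))/ℏ.
κ = √(2 × 1.29 × 1.59) = 2.025.

κ = 2.03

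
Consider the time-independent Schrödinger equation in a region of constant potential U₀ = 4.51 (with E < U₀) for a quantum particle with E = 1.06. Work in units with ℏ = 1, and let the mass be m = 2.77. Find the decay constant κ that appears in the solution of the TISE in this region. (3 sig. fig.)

Since E < U₀ the TISE in this region is ψ'' = κ²ψ with κ = √(2m(U₀ − E))/ℏ.
κ = √(2 × 2.77 × 3.45) = 4.372.

κ = 4.37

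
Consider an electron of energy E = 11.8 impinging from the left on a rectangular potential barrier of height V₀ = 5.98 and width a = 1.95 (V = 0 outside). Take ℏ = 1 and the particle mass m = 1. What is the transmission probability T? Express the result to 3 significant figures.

E > V₀: inside the barrier k₂ = √(2m(E − V₀))/ℏ = 3.412, k₂a = 6.653.
Matching at both interfaces gives T⁻¹ = 1 + V₀² sin²(k₂a) / [4E(E − V₀)] = 1.017, hence T = 0.983.

T = 0.983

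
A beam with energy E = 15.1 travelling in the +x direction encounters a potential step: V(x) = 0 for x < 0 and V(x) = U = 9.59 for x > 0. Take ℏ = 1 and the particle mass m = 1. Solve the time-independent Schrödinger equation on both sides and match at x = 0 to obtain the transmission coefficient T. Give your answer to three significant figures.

The wavenumbers are k₁ = √(2mE)/ℏ = 5.495 on the left and k₂ = √(2m(E − U))/ℏ = 3.320 on the right.
Continuity of ψ and ψ′ at the step yields the reflection amplitude r = (k₁ − k₂)/(k₁ + k₂) = 0.2468; thus R = |r|² = 0.06092, T = 0.9391.

T = 0.939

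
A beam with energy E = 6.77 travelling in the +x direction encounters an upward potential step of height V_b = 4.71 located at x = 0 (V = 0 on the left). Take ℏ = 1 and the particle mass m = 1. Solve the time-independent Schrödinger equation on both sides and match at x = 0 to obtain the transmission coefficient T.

The wavenumbers are k₁ = √(2mE)/ℏ = 3.680 on the left and k₂ = √(2m(E − V_b))/ℏ = 2.030 on the right.
Matching ψ and ψ′ at x = 0 gives r = (k₁ − k₂)/(k₁ + k₂), so R = r² = 0.08351 and T = 1 − R = 0.9165.

T = 0.916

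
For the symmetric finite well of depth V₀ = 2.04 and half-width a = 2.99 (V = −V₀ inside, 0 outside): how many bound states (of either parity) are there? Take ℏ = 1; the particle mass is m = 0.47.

N = 3

The dimensionless depth is z₀ = a√(2mV₀)/ℏ = 2.99 × √(1.918) = 4.140.
A new bound state (alternating even/odd) appears each time z₀ passes a multiple of π/2, so N = ⌊2z₀/π⌋ + 1 = ⌊2.636⌋ + 1 = 3.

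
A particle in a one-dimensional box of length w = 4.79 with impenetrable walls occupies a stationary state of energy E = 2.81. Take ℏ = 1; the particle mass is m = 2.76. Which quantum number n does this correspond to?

n = 6

From E_n = n²π²ℏ²/(2mw²) invert to n = √(2mw²E)/(πℏ).
n = (4.79/π) × √(2 × 2.76 × 2.81) = 6.005 → n = 6.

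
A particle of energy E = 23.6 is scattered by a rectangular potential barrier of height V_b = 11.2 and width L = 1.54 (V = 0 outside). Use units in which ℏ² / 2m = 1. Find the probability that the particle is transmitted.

T = 0.942

E > V_b: inside the barrier k₂ = √(2m(E − V_b))/ℏ = 3.521, k₂L = 5.423.
T = [1 + V_b² sin²(k₂L) / (4E(E − V_b))]⁻¹ = 1/1.062 = 0.942.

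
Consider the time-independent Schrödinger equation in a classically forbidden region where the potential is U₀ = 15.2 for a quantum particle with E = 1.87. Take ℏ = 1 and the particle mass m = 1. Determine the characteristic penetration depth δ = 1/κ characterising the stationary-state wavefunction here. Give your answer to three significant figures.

Since E < U₀ the TISE in this region is ψ'' = κ²ψ with κ = √(2m(U₀ − E))/ℏ.
κ = √(2 × 1 × 13.33) = 5.163. The penetration depth is δ = 1/κ = 0.194.

δ = 0.194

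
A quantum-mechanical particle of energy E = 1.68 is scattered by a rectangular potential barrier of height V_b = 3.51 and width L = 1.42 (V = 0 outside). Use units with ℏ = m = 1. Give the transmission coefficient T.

T = 0.0173

E < V_b: inside the barrier ψ ∝ e^{±κx} with κ = √(2m(V_b − E))/ℏ = 1.913.
κL = 2.717, sinh(κL) = 7.532.
The exact tunnelling result is T⁻¹ = 1 + V_b² sinh²(κL) / [4E(V_b − E)] = 57.83, so T = 0.0173.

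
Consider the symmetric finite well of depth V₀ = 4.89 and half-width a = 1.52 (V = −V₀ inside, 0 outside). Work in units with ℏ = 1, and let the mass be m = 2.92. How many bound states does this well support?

N = 6

Define the well-strength parameter z₀ = (a/ℏ)√(2mV₀) = 1.52 × √(2·2.92·4.89) = 8.123.
The even/odd transcendental equations gain one root per π/2 in z₀, giving N = 1 + ⌊2z₀/π⌋ = 1 + ⌊5.171⌋ = 6.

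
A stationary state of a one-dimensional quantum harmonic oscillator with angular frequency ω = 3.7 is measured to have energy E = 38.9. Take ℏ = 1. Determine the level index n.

n = 10

E_n = ℏω(n + ½) ⇒ n = E/(ℏω) − ½ = 38.9/3.7 − 0.5 = 10.014 → n = 10.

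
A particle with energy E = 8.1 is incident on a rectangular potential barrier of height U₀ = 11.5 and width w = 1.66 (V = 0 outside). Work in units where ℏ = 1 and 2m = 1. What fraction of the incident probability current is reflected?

Since E < U₀ the interior solution is evanescent with decay constant κ = √(2m(U₀ − E))/ℏ = 1.844.
κw = 3.061, sinh(κw) = 10.65.
The exact tunnelling result is T⁻¹ = 1 + U₀² sinh²(κw) / [4E(U₀ − E)] = 137.2, so T = 0.00729.
R = 1 − T = 0.993.

R = 0.993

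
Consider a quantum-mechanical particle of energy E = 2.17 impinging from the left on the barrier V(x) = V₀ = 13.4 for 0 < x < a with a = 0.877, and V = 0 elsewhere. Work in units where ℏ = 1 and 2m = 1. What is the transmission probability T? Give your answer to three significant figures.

T = 0.00608

E < V₀: inside the barrier ψ ∝ e^{±κx} with κ = √(2m(V₀ − E))/ℏ = 3.351.
κa = 2.939, sinh(κa) = 9.421.
Matching ψ, ψ′ at both faces gives T = [1 + V₀² sinh²(κa) / (4E(V₀ − E))]⁻¹ = 1/164.5 = 0.00608.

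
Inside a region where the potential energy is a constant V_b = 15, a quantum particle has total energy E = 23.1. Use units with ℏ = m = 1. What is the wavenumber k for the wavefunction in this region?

With E > V_b the solution is oscillatory, ψ ∝ e^{±ikx} with k = √(2m(E − V_b))/ℏ.
k = √(2 × 1 × 8.1) = 4.025.

k = 4.02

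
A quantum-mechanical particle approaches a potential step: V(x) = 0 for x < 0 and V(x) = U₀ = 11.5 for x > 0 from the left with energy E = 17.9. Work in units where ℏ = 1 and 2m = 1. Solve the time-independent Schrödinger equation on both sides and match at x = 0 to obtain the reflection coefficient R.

The wavenumbers are k₁ = √(2mE)/ℏ = 4.231 on the left and k₂ = √(2m(E − U₀))/ℏ = 2.530 on the right.
Continuity of ψ and ψ′ at the step yields the reflection amplitude r = (k₁ − k₂)/(k₁ + k₂) = 0.2516; thus R = |r|² = 0.06331, T = 0.9367.

R = 0.0633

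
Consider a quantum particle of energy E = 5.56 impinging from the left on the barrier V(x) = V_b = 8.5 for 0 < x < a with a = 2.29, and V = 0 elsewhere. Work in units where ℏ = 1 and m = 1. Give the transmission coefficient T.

E < V_b: inside the barrier ψ ∝ e^{±κx} with κ = √(2m(V_b − E))/ℏ = 2.425.
κa = 5.553, sinh(κa) = 129.0.
The exact tunnelling result is T⁻¹ = 1 + V_b² sinh²(κa) / [4E(V_b − E)] = 18390, so T = 0.0000544.

T = 0.0000544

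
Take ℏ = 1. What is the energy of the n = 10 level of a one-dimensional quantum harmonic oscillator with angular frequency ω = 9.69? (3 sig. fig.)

E = 102

Using E_n = (n + ½)ℏω: E_10 = 10.5 × 9.69 = 101.7.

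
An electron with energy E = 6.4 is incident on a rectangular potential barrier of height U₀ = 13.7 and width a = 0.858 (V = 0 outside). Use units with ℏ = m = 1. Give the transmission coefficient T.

T = 0.00564

Since E < U₀ the interior solution is evanescent with decay constant κ = √(2m(U₀ − E))/ℏ = 3.821.
κa = 3.278, sinh(κa) = 13.25.
The exact tunnelling result is T⁻¹ = 1 + U₀² sinh²(κa) / [4E(U₀ − E)] = 177.3, so T = 0.00564.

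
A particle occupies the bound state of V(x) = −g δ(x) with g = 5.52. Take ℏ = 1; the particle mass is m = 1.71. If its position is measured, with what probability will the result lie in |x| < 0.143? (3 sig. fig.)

The normalised bound state is ψ = √κ e^{−κ|x|} with κ = mg/ℏ² = 9.439.
P(|x| < d) = ∫_{−d}^{d} κ e^{−2κ|x|} dx = 1 − e^{−2κd} = 1 − e^{−2.700} = 0.9328.

P = 0.933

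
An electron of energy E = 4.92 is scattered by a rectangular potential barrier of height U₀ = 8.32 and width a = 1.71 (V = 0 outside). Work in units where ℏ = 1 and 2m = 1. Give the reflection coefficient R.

E < U₀: inside the barrier ψ ∝ e^{±κx} with κ = √(2m(U₀ − E))/ℏ = 1.844.
κa = 3.153, sinh(κa) = 11.68.
Matching ψ, ψ′ at both faces gives T = [1 + U₀² sinh²(κa) / (4E(U₀ − E))]⁻¹ = 1/142.2 = 0.00703.
R = 1 − T = 0.993.

R = 0.993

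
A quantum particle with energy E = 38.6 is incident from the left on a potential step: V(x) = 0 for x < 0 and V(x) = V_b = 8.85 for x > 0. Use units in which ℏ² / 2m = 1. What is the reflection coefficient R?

R = 0.00423

The wavenumbers are k₁ = √(2mE)/ℏ = 6.213 on the left and k₂ = √(2m(E − V_b))/ℏ = 5.454 on the right.
Matching ψ and ψ′ at x = 0 gives r = (k₁ − k₂)/(k₁ + k₂), so R = r² = 0.004227 and T = 1 − R = 0.9958.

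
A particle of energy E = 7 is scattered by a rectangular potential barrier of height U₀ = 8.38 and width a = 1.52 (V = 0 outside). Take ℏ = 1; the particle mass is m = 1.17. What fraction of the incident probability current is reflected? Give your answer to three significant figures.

E < U₀: inside the barrier ψ ∝ e^{±κx} with κ = √(2m(U₀ − E))/ℏ = 1.797.
κa = 2.731, sinh(κa) = 7.645.
The exact tunnelling result is T⁻¹ = 1 + U₀² sinh²(κa) / [4E(U₀ − E)] = 107.2, so T = 0.00933.
R = 1 − T = 0.991.

R = 0.991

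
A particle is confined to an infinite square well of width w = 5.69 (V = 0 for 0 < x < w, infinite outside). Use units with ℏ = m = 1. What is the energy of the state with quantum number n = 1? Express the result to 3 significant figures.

E = 0.152

Requiring ψ(0) = ψ(w) = 0 quantises k = nπ/w, hence E_n = ℏ²k²/2m = n²π²ℏ²/(2mw²).
E_1 = 1² × π² / (2 × 1 × 5.69²) = 0.1524.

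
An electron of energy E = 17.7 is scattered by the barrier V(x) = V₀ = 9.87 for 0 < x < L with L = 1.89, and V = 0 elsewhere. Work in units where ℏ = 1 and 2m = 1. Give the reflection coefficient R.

R = 0.110

E > V₀: inside the barrier k₂ = √(2m(E − V₀))/ℏ = 2.798, k₂L = 5.289.
T = [1 + V₀² sin²(k₂L) / (4E(E − V₀))]⁻¹ = 1/1.124 = 0.890.
R = 1 − T = 0.110.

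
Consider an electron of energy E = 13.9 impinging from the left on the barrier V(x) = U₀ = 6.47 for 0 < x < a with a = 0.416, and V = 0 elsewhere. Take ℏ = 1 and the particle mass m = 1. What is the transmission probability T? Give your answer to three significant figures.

E > U₀: inside the barrier k₂ = √(2m(E − U₀))/ℏ = 3.855, k₂a = 1.604.
Matching at both interfaces gives T⁻¹ = 1 + U₀² sin²(k₂a) / [4E(E − U₀)] = 1.101, hence T = 0.908.

T = 0.908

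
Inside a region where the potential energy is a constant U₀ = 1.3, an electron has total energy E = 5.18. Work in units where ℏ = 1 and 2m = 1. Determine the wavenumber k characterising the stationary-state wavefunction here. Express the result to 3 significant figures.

k = 1.97

With E > U₀ the solution is oscillatory, ψ ∝ e^{±ikx} with k = √(2m(E − U₀))/ℏ.
k = √(2 × 0.5 × 3.88) = 1.970.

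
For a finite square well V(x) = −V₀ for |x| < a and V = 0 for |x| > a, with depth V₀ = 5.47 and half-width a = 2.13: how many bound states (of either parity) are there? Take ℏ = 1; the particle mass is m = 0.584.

N = 4

Define the well-strength parameter z₀ = (a/ℏ)√(2mV₀) = 2.13 × √(2·0.584·5.47) = 5.384.
A new bound state (alternating even/odd) appears each time z₀ passes a multiple of π/2, so N = ⌊2z₀/π⌋ + 1 = ⌊3.427⌋ + 1 = 4.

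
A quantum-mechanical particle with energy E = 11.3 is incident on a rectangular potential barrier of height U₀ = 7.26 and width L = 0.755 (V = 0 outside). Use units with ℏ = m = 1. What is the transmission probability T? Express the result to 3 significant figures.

Above the barrier the interior wavenumber is k₂ = √(2m(E − U₀))/ℏ = 2.843, giving phase k₂L = 2.146.
T = [1 + U₀² sin²(k₂L) / (4E(E − U₀))]⁻¹ = 1/1.203 = 0.831.

T = 0.831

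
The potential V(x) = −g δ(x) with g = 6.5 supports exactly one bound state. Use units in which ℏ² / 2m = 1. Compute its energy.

E = -10.6

The bound state is ψ(x) = √κ e^{−κ|x|}. The derivative jump ψ'(0⁺) − ψ'(0⁻) = −(2mg/ℏ²)ψ(0) fixes κ = mg/ℏ² = 3.250.
Then E = −ℏ²κ²/(2m) = −mg²/(2ℏ²) = -10.56.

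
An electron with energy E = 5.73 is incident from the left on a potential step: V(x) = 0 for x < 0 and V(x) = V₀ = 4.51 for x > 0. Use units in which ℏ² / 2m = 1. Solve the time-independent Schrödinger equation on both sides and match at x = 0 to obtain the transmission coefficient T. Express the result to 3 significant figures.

The wavenumbers are k₁ = √(2mE)/ℏ = 2.394 on the left and k₂ = √(2m(E − V₀))/ℏ = 1.105 on the right.
Continuity of ψ and ψ′ at the step yields the reflection amplitude r = (k₁ − k₂)/(k₁ + k₂) = 0.3685; thus R = |r|² = 0.1358, T = 0.8642.

T = 0.864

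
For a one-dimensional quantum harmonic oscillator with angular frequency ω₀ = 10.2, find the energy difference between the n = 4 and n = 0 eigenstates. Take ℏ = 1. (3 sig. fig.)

ΔE = 40.8

E_n = ℏω₀(n + ½), so ΔE = (4 − 0) ℏω₀ = 4 × 10.2 = 40.80.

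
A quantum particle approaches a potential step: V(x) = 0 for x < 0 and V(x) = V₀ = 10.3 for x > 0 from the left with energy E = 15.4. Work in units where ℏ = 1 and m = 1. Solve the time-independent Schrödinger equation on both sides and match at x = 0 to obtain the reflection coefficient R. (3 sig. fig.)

R = 0.0726

The wavenumbers are k₁ = √(2mE)/ℏ = 5.550 on the left and k₂ = √(2m(E − V₀))/ℏ = 3.194 on the right.
Continuity of ψ and ψ′ at the step yields the reflection amplitude r = (k₁ − k₂)/(k₁ + k₂) = 0.2695; thus R = |r|² = 0.07261, T = 0.9274.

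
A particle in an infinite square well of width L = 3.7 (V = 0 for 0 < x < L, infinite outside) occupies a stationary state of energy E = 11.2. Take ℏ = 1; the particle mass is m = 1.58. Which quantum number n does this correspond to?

From E_n = n²π²ℏ²/(2mL²) invert to n = √(2mL²E)/(πℏ).
n = (3.7/π) × √(2 × 1.58 × 11.2) = 7.007 → n = 7.

n = 7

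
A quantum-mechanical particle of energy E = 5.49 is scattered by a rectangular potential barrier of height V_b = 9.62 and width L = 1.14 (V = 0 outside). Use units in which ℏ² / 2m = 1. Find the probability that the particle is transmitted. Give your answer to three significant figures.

E < V_b: inside the barrier ψ ∝ e^{±κx} with κ = √(2m(V_b − E))/ℏ = 2.032.
κL = 2.317, sinh(κL) = 5.022.
Matching ψ, ψ′ at both faces gives T = [1 + V_b² sinh²(κL) / (4E(V_b − E))]⁻¹ = 1/26.74 = 0.0374.

T = 0.0374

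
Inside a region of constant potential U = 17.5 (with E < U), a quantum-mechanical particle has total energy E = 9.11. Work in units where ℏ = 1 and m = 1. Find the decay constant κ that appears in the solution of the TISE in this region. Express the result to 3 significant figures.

κ = 4.10

Since E < U the TISE in this region is ψ'' = κ²ψ with κ = √(2m(U − E))/ℏ.
κ = √(2 × 1 × 8.39) = 4.096.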